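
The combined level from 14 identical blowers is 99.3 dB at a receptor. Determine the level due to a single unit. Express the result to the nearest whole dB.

88 dB

14 equal contributions raise the level by 10·log₁₀ 14 = 11.461 dB, so each unit alone gives 99.3 − 11.461.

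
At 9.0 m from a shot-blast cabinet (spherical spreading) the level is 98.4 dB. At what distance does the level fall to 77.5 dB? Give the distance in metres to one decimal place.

99.8 m

The 20.9 dB drop corresponds to a distance ratio of 10^(20.9/20) for a point source.
r₂ = 9.0·10^((98.4−77.5)/20) = 9.0·10^(20.9/20) = 99.83 m.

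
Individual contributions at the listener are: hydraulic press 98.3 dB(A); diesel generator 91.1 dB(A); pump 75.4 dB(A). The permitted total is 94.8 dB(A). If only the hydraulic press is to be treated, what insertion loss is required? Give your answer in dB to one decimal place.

6.0 dB

Fixed contribution from the other sources: Σ 10^(L/10) = 10^(91.1/10) + 10^(75.4/10) = 1.323e+09 (91.22 dB(A)).
The limit corresponds to 10^(94.8/10) = 3.020e+09; subtracting the fixed part leaves 1.697e+09 for the hydraulic press, i.e. 92.30 dB(A).
Required insertion loss = 98.3 − 92.30 = 6.00 dB.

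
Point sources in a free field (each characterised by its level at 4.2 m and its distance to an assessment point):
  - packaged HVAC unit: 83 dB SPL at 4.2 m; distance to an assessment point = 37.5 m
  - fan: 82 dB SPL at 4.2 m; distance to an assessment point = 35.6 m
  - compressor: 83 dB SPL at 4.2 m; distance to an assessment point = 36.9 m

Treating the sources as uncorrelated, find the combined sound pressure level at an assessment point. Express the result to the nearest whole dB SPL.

69 dB SPL

Propagate each source to the receiver with L = L_ref − 20·log₁₀(r/r_ref), then add intensities.
packaged HVAC unit: 83 − 20·log₁₀(37.5/4.2) = 83 − 19.02 = 63.98 dB SPL.
fan: 82 − 20·log₁₀(35.6/4.2) = 82 − 18.56 = 63.44 dB SPL.
compressor: 83 − 20·log₁₀(36.9/4.2) = 83 − 18.88 = 64.12 dB SPL.
Σ 10^(L/10) = 7.294e+06 → L_total = 10·log₁₀(7.294e+06) = 68.63 dB SPL.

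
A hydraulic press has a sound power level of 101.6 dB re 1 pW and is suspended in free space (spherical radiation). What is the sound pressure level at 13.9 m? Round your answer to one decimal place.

67.7 dB

L_p = L_w − 10·log₁₀(4π·r²) with r = 13.9 m.
4π·r² = 2428 m², 10·log₁₀ of that is 33.852 dB.
L_p = 101.6 − 33.852 = 67.75 dB.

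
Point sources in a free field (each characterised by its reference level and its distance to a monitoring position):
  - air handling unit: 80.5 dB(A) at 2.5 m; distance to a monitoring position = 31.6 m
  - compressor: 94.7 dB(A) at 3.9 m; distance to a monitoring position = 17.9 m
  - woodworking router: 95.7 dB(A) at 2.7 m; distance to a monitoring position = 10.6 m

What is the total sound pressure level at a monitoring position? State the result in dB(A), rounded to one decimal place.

85.8 dB(A)

First find each source's level at the receiver (point-source: −20·log₁₀(r/r_ref)), then combine on an intensity basis.
air handling unit: 80.5 − 20·log₁₀(31.6/2.5) = 80.5 − 22.03 = 58.47 dB(A).
compressor: 94.7 − 20·log₁₀(17.9/3.9) = 94.7 − 13.24 = 81.46 dB(A).
woodworking router: 95.7 − 20·log₁₀(10.6/2.7) = 95.7 − 11.88 = 83.82 dB(A).
Σ 10^(L/10) = 3.819e+08 → L_total = 10·log₁₀(3.819e+08) = 85.82 dB(A).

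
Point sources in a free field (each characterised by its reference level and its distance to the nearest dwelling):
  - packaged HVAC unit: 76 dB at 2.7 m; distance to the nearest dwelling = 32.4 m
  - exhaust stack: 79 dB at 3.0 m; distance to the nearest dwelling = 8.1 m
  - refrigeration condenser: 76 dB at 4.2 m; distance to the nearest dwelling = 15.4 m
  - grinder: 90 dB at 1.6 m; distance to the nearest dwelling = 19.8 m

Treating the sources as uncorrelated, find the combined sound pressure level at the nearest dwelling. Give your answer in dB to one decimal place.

73.2 dB

First find each source's level at the receiver (point-source: −20·log₁₀(r/r_ref)), then combine on an intensity basis.
packaged HVAC unit: 76 − 20·log₁₀(32.4/2.7) = 76 − 21.58 = 54.42 dB.
exhaust stack: 79 − 20·log₁₀(8.1/3.0) = 79 − 8.63 = 70.37 dB.
refrigeration condenser: 76 − 20·log₁₀(15.4/4.2) = 76 − 11.29 = 64.71 dB.
grinder: 90 − 20·log₁₀(19.8/1.6) = 90 − 21.85 = 68.15 dB.
Σ 10^(L/10) = 2.066e+07 → L_total = 10·log₁₀(2.066e+07) = 73.15 dB.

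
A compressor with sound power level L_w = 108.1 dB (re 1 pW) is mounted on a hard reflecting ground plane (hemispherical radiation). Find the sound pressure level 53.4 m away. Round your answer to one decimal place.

65.6 dB

L_p = L_w − 10·log₁₀(2π·r²) with r = 53.4 m.
2π·r² = 1.792e+04 m², 10·log₁₀ of that is 42.533 dB.
L_p = 108.1 − 42.533 = 65.57 dB.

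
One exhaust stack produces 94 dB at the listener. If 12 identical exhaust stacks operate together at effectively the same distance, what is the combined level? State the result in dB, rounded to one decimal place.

104.8 dB

With 12 equal, uncorrelated contributions the intensity is 12× that of one unit, giving a rise of 10·log₁₀ 12.
L_total = 94 + 10·log₁₀(12) = 94 + 10.792 = 104.79 dB.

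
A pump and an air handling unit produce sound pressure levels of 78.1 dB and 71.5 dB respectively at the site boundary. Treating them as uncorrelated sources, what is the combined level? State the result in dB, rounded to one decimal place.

For uncorrelated sources the intensities add, so convert each level to linear form, sum, and take 10·log₁₀ of the total.
Σ 10^(L/10) = 10^(78.1/10) + 10^(71.5/10) = 7.869e+07.
L_total = 10·log₁₀(7.869e+07) = 78.96 dB.

79.0 dB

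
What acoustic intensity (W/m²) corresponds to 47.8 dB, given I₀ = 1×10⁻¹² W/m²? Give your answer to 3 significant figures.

6.03e-08 W/m²

I/I₀ = 10^(47.8/10) = 6.026e+04, so I = 6.026e+04 × 10⁻¹² W/m².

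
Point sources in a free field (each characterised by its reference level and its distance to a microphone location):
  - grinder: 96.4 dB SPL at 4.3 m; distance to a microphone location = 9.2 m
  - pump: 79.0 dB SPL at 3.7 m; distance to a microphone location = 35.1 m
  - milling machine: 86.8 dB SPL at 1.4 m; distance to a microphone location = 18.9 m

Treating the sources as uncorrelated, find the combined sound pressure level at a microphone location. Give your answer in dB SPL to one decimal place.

89.8 dB SPL

Propagate each source to the receiver with L = L_ref − 20·log₁₀(r/r_ref), then add intensities.
grinder: 96.4 − 20·log₁₀(9.2/4.3) = 96.4 − 6.61 = 89.79 dB SPL.
pump: 79.0 − 20·log₁₀(35.1/3.7) = 79.0 − 19.54 = 59.46 dB SPL.
milling machine: 86.8 − 20·log₁₀(18.9/1.4) = 86.8 − 22.61 = 64.19 dB SPL.
Σ 10^(L/10) = 9.571e+08 → L_total = 10·log₁₀(9.571e+08) = 89.81 dB SPL.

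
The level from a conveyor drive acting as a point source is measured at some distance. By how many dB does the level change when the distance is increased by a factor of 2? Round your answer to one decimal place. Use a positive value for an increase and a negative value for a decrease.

-6.0 dB

Point-source spreading: ΔL = −20·log₁₀(r₂/r₁).
ΔL = −20·log₁₀(2) = -6.02 dB.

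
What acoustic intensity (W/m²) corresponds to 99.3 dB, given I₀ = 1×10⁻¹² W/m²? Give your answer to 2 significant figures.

I = I₀·10^(L/10) = 10⁻¹² × 10^(99.3/10) = 10^(-2.070).

0.0085 W/m²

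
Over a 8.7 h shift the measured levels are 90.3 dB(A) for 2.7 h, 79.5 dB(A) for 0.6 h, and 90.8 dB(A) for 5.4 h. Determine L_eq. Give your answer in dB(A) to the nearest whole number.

90 dB(A)

Weight each interval's intensity by its duration and average over T = 8.7 h:
Σ tᵢ·10^(Lᵢ/10) = 2.7·10^(90.3/10) + 0.6·10^(79.5/10) + 5.4·10^(90.8/10) = 9.439e+09.
L_eq = 10·log₁₀(9.439e+09/8.7) = 90.35 dB(A).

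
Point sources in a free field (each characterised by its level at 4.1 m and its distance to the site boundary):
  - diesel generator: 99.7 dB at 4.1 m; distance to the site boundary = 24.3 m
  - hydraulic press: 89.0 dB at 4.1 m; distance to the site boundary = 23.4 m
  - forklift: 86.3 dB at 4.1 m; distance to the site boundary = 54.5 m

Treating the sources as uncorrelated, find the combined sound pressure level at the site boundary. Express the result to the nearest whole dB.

85 dB

First find each source's level at the receiver (point-source: −20·log₁₀(r/r_ref)), then combine on an intensity basis.
diesel generator: 99.7 − 20·log₁₀(24.3/4.1) = 99.7 − 15.46 = 84.24 dB.
hydraulic press: 89.0 − 20·log₁₀(23.4/4.1) = 89.0 − 15.13 = 73.87 dB.
forklift: 86.3 − 20·log₁₀(54.5/4.1) = 86.3 − 22.47 = 63.83 dB.
Σ 10^(L/10) = 2.925e+08 → L_total = 10·log₁₀(2.925e+08) = 84.66 dB.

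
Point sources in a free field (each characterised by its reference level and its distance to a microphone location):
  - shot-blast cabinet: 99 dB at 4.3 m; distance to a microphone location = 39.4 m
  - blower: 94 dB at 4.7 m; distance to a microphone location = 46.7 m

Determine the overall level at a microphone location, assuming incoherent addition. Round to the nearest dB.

81 dB

First find each source's level at the receiver (point-source: −20·log₁₀(r/r_ref)), then combine on an intensity basis.
shot-blast cabinet: 99 − 20·log₁₀(39.4/4.3) = 99 − 19.24 = 79.76 dB.
blower: 94 − 20·log₁₀(46.7/4.7) = 94 − 19.94 = 74.06 dB.
Σ 10^(L/10) = 1.201e+08 → L_total = 10·log₁₀(1.201e+08) = 80.79 dB.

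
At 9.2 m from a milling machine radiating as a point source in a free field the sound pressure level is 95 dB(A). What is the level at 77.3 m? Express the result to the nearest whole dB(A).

77 dB(A)

For a point source, L₂ = L₁ − 20·log₁₀(r₂/r₁).
L₂ = 95 − 20·log₁₀(77.3/9.2) = 95 − 18.488 = 76.51 dB(A).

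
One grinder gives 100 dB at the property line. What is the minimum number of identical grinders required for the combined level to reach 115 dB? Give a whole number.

The shortfall is 115 − 100 = 15.0 dB, and N units add 10·log₁₀ N, so need 10·log₁₀ N ≥ 15.0.
N ≥ 10^(15.0/10) = 31.623, so N = 32.

32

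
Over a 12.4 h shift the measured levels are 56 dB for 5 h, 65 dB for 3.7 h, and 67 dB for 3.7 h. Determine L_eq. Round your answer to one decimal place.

L_eq = 10·log₁₀[(1/T)·Σ tᵢ·10^(Lᵢ/10)] with T = 12.4 h.
Σ tᵢ·10^(Lᵢ/10) = 5·10^(56/10) + 3.7·10^(65/10) + 3.7·10^(67/10) = 3.223e+07.
L_eq = 10·log₁₀(3.223e+07/12.4) = 64.15 dB.

64.1 dB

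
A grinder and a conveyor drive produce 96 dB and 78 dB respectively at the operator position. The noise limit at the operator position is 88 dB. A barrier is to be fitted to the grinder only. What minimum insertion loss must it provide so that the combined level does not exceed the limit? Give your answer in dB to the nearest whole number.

Fixed contribution from the other source: Σ 10^(L/10) = 10^(78/10) = 6.310e+07 (78.00 dB).
To meet 88 dB overall, the treated grinder may contribute at most 10^(88/10) − 6.310e+07 = 5.679e+08, i.e. 87.54 dB.
So the grinder must be reduced from 96 to 87.54 dB: IL = 8.46 dB.

8 dB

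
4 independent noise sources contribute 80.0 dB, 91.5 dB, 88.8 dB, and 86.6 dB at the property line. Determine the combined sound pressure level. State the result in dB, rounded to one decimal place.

94.4 dB

Incoherent sources combine by intensity addition: L_total = 10·log₁₀(Σ 10^(L_i/10)).
Σ 10^(L/10) = 10^(80.0/10) + 10^(91.5/10) + 10^(88.8/10) + 10^(86.6/10) = 2.728e+09.
L_total = 10·log₁₀(2.728e+09) = 94.36 dB.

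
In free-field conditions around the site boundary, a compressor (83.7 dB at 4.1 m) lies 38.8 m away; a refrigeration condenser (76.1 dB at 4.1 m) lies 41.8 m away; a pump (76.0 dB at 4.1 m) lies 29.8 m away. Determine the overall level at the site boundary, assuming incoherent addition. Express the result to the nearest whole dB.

Propagate each source to the receiver with L = L_ref − 20·log₁₀(r/r_ref), then add intensities.
compressor: 83.7 − 20·log₁₀(38.8/4.1) = 83.7 − 19.52 = 64.18 dB.
refrigeration condenser: 76.1 − 20·log₁₀(41.8/4.1) = 76.1 − 20.17 = 55.93 dB.
pump: 76.0 − 20·log₁₀(29.8/4.1) = 76.0 − 17.23 = 58.77 dB.
Σ 10^(L/10) = 3.763e+06 → L_total = 10·log₁₀(3.763e+06) = 65.76 dB.

66 dB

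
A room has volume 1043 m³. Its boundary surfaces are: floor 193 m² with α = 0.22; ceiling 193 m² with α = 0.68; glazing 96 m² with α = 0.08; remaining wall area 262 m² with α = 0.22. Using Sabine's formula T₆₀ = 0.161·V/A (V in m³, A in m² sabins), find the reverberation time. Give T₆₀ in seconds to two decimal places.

0.70 s

Summing Sᵢαᵢ: 193·0.22 + 193·0.68 + 96·0.08 + 262·0.22 = 239.02 m².
T₆₀ = 0.161 × 1043 / 239.02 = 0.703 s.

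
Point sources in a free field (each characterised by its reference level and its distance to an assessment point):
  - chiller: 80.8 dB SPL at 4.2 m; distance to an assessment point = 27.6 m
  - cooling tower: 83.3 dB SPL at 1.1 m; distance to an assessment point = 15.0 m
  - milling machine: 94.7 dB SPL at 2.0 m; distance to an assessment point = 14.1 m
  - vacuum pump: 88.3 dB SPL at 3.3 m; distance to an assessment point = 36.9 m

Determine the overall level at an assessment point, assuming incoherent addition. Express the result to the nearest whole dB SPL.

Apply inverse-square spreading to bring every level to the receiver, then sum 10^(L/10).
chiller: 80.8 − 20·log₁₀(27.6/4.2) = 80.8 − 16.35 = 64.45 dB SPL.
cooling tower: 83.3 − 20·log₁₀(15.0/1.1) = 83.3 − 22.69 = 60.61 dB SPL.
milling machine: 94.7 − 20·log₁₀(14.1/2.0) = 94.7 − 16.96 = 77.74 dB SPL.
vacuum pump: 88.3 − 20·log₁₀(36.9/3.3) = 88.3 − 20.97 = 67.33 dB SPL.
Σ 10^(L/10) = 6.872e+07 → L_total = 10·log₁₀(6.872e+07) = 78.37 dB SPL.

78 dB SPL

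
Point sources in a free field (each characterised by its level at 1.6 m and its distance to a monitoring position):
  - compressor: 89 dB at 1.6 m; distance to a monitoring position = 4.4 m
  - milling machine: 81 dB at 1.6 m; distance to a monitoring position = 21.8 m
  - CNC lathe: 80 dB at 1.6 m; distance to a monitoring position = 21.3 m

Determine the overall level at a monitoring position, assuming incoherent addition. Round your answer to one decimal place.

80.3 dB

Apply inverse-square spreading to bring every level to the receiver, then sum 10^(L/10).
compressor: 89 − 20·log₁₀(4.4/1.6) = 89 − 8.79 = 80.21 dB.
milling machine: 81 − 20·log₁₀(21.8/1.6) = 81 − 22.69 = 58.31 dB.
CNC lathe: 80 − 20·log₁₀(21.3/1.6) = 80 − 22.49 = 57.51 dB.
Σ 10^(L/10) = 1.063e+08 → L_total = 10·log₁₀(1.063e+08) = 80.26 dB.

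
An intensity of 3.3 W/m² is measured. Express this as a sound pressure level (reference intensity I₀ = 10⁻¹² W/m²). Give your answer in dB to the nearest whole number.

125 dB

I/I₀ = 3.3/10⁻¹² = 3.3×10^12, and L = 10·log₁₀(I/I₀).
L = 10·(0.5185 + 12) = 125.19 dB.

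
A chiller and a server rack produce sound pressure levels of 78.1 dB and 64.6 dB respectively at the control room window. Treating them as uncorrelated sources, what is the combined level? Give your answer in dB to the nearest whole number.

78 dB

For uncorrelated sources the intensities add, so convert each level to linear form, sum, and take 10·log₁₀ of the total.
Σ 10^(L/10) = 10^(78.1/10) + 10^(64.6/10) = 6.745e+07.
L_total = 10·log₁₀(6.745e+07) = 78.29 dB.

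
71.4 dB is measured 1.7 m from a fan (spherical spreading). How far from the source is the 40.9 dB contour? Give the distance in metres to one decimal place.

Point-source spreading drops the level by 20·log₁₀(r₂/r₁); inverting, r₂/r₁ = 10^(ΔL/20).
r₂ = 1.7·10^((71.4−40.9)/20) = 1.7·10^(30.5/20) = 56.94 m.

56.9 m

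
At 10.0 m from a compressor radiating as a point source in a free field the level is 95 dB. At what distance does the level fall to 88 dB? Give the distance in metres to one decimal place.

Point-source spreading drops the level by 20·log₁₀(r₂/r₁); inverting, r₂/r₁ = 10^(ΔL/20).
r₂ = 10.0·10^((95−88)/20) = 10.0·10^(7.0/20) = 22.39 m.

22.4 m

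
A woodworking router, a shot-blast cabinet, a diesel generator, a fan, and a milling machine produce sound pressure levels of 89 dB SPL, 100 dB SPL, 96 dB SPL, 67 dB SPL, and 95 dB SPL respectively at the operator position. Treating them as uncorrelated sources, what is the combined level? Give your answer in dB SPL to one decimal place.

102.5 dB SPL

For uncorrelated sources the intensities add, so convert each level to linear form, sum, and take 10·log₁₀ of the total.
Σ 10^(L/10) = 10^(89/10) + 10^(100/10) + 10^(96/10) + 10^(67/10) + 10^(95/10) = 1.794e+10.
L_total = 10·log₁₀(1.794e+10) = 102.54 dB SPL.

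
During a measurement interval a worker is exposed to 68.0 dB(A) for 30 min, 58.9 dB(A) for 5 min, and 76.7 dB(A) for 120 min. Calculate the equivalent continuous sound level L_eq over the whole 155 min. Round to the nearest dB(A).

L_eq = 10·log₁₀[(1/T)·Σ tᵢ·10^(Lᵢ/10)] with T = 155 min.
Σ tᵢ·10^(Lᵢ/10) = 30·10^(68.0/10) + 5·10^(58.9/10) + 120·10^(76.7/10) = 5.806e+09.
L_eq = 10·log₁₀(5.806e+09/155) = 75.74 dB(A).

76 dB(A)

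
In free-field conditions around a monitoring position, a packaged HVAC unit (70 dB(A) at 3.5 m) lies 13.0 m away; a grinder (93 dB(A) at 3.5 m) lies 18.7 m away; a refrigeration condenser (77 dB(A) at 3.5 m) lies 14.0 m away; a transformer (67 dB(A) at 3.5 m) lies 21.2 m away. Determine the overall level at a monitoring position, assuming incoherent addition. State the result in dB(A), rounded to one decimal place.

First find each source's level at the receiver (point-source: −20·log₁₀(r/r_ref)), then combine on an intensity basis.
packaged HVAC unit: 70 − 20·log₁₀(13.0/3.5) = 70 − 11.40 = 58.60 dB(A).
grinder: 93 − 20·log₁₀(18.7/3.5) = 93 − 14.56 = 78.44 dB(A).
refrigeration condenser: 77 − 20·log₁₀(14.0/3.5) = 77 − 12.04 = 64.96 dB(A).
transformer: 67 − 20·log₁₀(21.2/3.5) = 67 − 15.65 = 51.35 dB(A).
Σ 10^(L/10) = 7.389e+07 → L_total = 10·log₁₀(7.389e+07) = 78.69 dB(A).

78.7 dB(A)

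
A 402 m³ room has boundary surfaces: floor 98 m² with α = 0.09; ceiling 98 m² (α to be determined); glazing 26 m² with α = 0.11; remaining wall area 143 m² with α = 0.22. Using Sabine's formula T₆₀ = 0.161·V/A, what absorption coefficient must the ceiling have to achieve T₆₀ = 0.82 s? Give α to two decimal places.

From T₆₀ = 0.161·V/A, the target T₆₀ = 0.82 s needs A = 0.161·402/0.82 = 78.93 m².
Absorption from the other surfaces = 98·0.09 + 26·0.11 + 143·0.22 = 43.14 m², so the ceiling must supply 35.79 m² over 98 m².
α = 35.79/98 = 0.365.

0.37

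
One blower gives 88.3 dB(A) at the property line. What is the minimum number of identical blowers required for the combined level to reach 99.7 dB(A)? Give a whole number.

14

N identical sources give L₁ + 10·log₁₀ N, so require 10·log₁₀ N ≥ 99.7 − 88.3 = 11.4 dB.
N ≥ 10^(11.4/10) = 13.804, so N = 14.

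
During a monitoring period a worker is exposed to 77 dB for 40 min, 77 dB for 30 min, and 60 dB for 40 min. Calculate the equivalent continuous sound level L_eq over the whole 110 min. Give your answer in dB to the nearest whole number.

L_eq = 10·log₁₀[(1/T)·Σ tᵢ·10^(Lᵢ/10)] with T = 110 min.
Σ tᵢ·10^(Lᵢ/10) = 40·10^(77/10) + 30·10^(77/10) + 40·10^(60/10) = 3.548e+09.
L_eq = 10·log₁₀(3.548e+09/110) = 75.09 dB.

75 dB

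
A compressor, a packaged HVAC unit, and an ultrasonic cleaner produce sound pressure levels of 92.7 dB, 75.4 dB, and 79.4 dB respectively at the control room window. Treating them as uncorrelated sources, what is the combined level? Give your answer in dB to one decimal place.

93.0 dB

For uncorrelated sources the intensities add, so convert each level to linear form, sum, and take 10·log₁₀ of the total.
Σ 10^(L/10) = 10^(92.7/10) + 10^(75.4/10) + 10^(79.4/10) = 1.984e+09.
L_total = 10·log₁₀(1.984e+09) = 92.98 dB.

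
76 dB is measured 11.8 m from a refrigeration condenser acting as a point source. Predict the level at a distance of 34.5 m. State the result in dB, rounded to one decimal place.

66.7 dB

Spherical spreading from a point source gives a 20·log₁₀(r₂/r₁) drop.
L₂ = 76 − 20·log₁₀(34.5/11.8) = 76 − 9.319 = 66.68 dB.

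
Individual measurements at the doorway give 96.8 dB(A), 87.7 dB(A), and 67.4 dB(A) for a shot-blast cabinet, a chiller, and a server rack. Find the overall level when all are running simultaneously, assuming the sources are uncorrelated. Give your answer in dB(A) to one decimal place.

Incoherent sources combine by intensity addition: L_total = 10·log₁₀(Σ 10^(L_i/10)).
Σ 10^(L/10) = 10^(96.8/10) + 10^(87.7/10) + 10^(67.4/10) = 5.381e+09.
L_total = 10·log₁₀(5.381e+09) = 97.31 dB(A).

97.3 dB(A)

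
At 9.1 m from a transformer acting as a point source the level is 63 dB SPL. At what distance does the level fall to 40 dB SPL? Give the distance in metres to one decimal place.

Point-source spreading drops the level by 20·log₁₀(r₂/r₁); inverting, r₂/r₁ = 10^(ΔL/20).
r₂ = 9.1·10^((63−40)/20) = 9.1·10^(23.0/20) = 128.54 m.

128.5 m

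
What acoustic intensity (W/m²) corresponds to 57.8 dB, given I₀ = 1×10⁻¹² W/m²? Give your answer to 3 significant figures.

I/I₀ = 10^(57.8/10) = 6.026e+05, so I = 6.026e+05 × 10⁻¹² W/m².

6.03e-07 W/m²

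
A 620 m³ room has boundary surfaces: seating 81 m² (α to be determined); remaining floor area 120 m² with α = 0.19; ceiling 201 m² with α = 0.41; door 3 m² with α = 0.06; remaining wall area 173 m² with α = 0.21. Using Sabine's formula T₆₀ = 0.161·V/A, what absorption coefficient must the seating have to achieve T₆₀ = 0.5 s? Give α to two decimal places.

0.72

From T₆₀ = 0.161·V/A, the target T₆₀ = 0.5 s needs A = 0.161·620/0.5 = 199.64 m².
Absorption from the other surfaces = 120·0.19 + 201·0.41 + 3·0.06 + 173·0.21 = 141.72 m², so the seating must supply 57.92 m² over 81 m².
α = 57.92/81 = 0.715.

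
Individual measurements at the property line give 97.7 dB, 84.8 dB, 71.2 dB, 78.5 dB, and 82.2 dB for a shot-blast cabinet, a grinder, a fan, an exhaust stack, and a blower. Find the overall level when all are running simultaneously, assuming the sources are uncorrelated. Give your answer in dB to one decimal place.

98.1 dB

Incoherent sources combine by intensity addition: L_total = 10·log₁₀(Σ 10^(L_i/10)).
Σ 10^(L/10) = 10^(97.7/10) + 10^(84.8/10) + 10^(71.2/10) + 10^(78.5/10) + 10^(82.2/10) = 6.440e+09.
L_total = 10·log₁₀(6.440e+09) = 98.09 dB.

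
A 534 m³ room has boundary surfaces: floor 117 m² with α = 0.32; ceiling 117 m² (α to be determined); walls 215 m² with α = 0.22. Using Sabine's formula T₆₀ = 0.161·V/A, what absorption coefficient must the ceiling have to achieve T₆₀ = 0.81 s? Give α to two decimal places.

A = 0.161·V/T₆₀ = 0.161·534/0.81 = 106.14 m² sabins.
Absorption from the other surfaces = 117·0.32 + 215·0.22 = 84.74 m², so the ceiling must supply 21.40 m² over 117 m².
α = 21.40/117 = 0.183.

0.18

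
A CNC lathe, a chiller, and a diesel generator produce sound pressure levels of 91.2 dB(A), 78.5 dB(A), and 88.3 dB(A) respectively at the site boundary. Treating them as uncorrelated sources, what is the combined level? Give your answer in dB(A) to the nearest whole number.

For uncorrelated sources the intensities add, so convert each level to linear form, sum, and take 10·log₁₀ of the total.
Σ 10^(L/10) = 10^(91.2/10) + 10^(78.5/10) + 10^(88.3/10) = 2.065e+09.
L_total = 10·log₁₀(2.065e+09) = 93.15 dB(A).

93 dB(A)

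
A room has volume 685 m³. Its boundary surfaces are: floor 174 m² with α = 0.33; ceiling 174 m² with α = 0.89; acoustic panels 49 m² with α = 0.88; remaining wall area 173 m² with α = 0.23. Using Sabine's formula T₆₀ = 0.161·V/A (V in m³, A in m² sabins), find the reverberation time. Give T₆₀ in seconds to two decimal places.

0.37 s

Summing Sᵢαᵢ: 174·0.33 + 174·0.89 + 49·0.88 + 173·0.23 = 295.19 m².
T₆₀ = 0.161 × 685 / 295.19 = 0.374 s.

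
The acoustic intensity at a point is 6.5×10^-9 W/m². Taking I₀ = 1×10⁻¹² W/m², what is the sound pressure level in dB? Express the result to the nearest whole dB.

Dividing by I₀ shifts the exponent by 12: I/I₀ = 6.5×10^3.
L = 10·(0.8129 + 3) = 38.13 dB.

38 dB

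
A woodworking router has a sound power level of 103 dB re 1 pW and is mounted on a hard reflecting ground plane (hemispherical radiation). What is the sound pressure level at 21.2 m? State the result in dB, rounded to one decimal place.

The power spreads over a hemisphere of area 2π·r², so L_p = L_w − 10·log₁₀(2π·r²).
2π·r² = 2824 m², 10·log₁₀ of that is 34.509 dB.
L_p = 103 − 34.509 = 68.49 dB.

68.5 dB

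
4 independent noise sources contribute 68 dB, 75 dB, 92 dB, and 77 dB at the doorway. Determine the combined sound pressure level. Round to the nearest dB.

92 dB

For uncorrelated sources the intensities add, so convert each level to linear form, sum, and take 10·log₁₀ of the total.
Σ 10^(L/10) = 10^(68/10) + 10^(75/10) + 10^(92/10) + 10^(77/10) = 1.673e+09.
L_total = 10·log₁₀(1.673e+09) = 92.23 dB.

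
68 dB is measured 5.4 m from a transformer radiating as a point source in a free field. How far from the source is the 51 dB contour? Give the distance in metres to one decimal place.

38.2 m

For a point source L₁ − L₂ = 20·log₁₀(r₂/r₁), so r₂ = r₁·10^((L₁−L₂)/20).
r₂ = 5.4·10^((68−51)/20) = 5.4·10^(17.0/20) = 38.23 m.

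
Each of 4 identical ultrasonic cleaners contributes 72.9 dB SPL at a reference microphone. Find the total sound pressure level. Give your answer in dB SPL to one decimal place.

78.9 dB SPL

N identical incoherent sources raise the level by 10·log₁₀ N.
L_total = 72.9 + 10·log₁₀(4) = 72.9 + 6.021 = 78.92 dB SPL.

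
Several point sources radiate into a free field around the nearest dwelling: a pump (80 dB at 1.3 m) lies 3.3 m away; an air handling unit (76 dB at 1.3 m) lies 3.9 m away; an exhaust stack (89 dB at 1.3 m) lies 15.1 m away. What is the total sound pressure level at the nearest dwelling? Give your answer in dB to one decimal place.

Propagate each source to the receiver with L = L_ref − 20·log₁₀(r/r_ref), then add intensities.
pump: 80 − 20·log₁₀(3.3/1.3) = 80 − 8.09 = 71.91 dB.
air handling unit: 76 − 20·log₁₀(3.9/1.3) = 76 − 9.54 = 66.46 dB.
exhaust stack: 89 − 20·log₁₀(15.1/1.3) = 89 − 21.30 = 67.70 dB.
Σ 10^(L/10) = 2.583e+07 → L_total = 10·log₁₀(2.583e+07) = 74.12 dB.

74.1 dB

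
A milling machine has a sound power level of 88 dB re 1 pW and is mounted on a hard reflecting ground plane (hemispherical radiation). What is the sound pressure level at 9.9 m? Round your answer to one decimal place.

L_p = L_w − 10·log₁₀(2π·r²) with r = 9.9 m.
2π·r² = 615.8 m², 10·log₁₀ of that is 27.895 dB.
L_p = 88 − 27.895 = 60.11 dB.

60.1 dB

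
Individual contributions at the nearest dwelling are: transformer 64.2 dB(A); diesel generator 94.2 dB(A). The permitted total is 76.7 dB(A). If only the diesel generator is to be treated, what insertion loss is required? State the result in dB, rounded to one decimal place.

The untreated sources together contribute 10^(64.2/10) = 2.630e+06, i.e. 64.20 dB(A).
To meet 76.7 dB(A) overall, the treated diesel generator may contribute at most 10^(76.7/10) − 2.630e+06 = 4.414e+07, i.e. 76.45 dB(A).
Required insertion loss = 94.2 − 76.45 = 17.75 dB.

17.8 dB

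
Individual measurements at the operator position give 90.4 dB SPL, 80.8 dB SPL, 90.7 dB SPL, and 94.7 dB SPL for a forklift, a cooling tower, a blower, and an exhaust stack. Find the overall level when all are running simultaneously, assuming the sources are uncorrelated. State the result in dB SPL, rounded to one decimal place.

Incoherent sources combine by intensity addition: L_total = 10·log₁₀(Σ 10^(L_i/10)).
Σ 10^(L/10) = 10^(90.4/10) + 10^(80.8/10) + 10^(90.7/10) + 10^(94.7/10) = 5.343e+09.
L_total = 10·log₁₀(5.343e+09) = 97.28 dB SPL.

97.3 dB SPL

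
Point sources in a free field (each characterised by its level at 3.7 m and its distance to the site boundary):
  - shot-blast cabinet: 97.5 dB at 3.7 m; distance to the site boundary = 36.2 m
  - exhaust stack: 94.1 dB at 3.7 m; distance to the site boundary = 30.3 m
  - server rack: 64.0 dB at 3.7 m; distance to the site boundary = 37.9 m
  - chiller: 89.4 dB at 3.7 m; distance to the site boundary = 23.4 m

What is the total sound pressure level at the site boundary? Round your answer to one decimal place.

80.8 dB

First find each source's level at the receiver (point-source: −20·log₁₀(r/r_ref)), then combine on an intensity basis.
shot-blast cabinet: 97.5 − 20·log₁₀(36.2/3.7) = 97.5 − 19.81 = 77.69 dB.
exhaust stack: 94.1 − 20·log₁₀(30.3/3.7) = 94.1 − 18.26 = 75.84 dB.
server rack: 64.0 − 20·log₁₀(37.9/3.7) = 64.0 − 20.21 = 43.79 dB.
chiller: 89.4 − 20·log₁₀(23.4/3.7) = 89.4 − 16.02 = 73.38 dB.
Σ 10^(L/10) = 1.189e+08 → L_total = 10·log₁₀(1.189e+08) = 80.75 dB.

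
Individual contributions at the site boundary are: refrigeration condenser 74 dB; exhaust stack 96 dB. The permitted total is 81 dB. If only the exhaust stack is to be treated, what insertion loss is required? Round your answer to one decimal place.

16.0 dB

Fixed contribution from the other source: Σ 10^(L/10) = 10^(74/10) = 2.512e+07 (74.00 dB).
To meet 81 dB overall, the treated exhaust stack may contribute at most 10^(81/10) − 2.512e+07 = 1.008e+08, i.e. 80.03 dB.
So the exhaust stack must be reduced from 96 to 80.03 dB: IL = 15.97 dB.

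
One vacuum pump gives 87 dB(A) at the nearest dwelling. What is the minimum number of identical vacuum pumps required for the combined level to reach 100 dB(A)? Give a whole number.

20

Need L₁ + 10·log₁₀ N ≥ 100, i.e. log₁₀ N ≥ 1.30.
N ≥ 10^(13.0/10) = 19.953, so N = 20.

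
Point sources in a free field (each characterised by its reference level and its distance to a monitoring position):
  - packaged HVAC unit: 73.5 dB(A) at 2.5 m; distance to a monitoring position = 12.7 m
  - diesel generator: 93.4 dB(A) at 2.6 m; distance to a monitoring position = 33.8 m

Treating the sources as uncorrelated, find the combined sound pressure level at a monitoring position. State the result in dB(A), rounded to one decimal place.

71.4 dB(A)

Propagate each source to the receiver with L = L_ref − 20·log₁₀(r/r_ref), then add intensities.
packaged HVAC unit: 73.5 − 20·log₁₀(12.7/2.5) = 73.5 − 14.12 = 59.38 dB(A).
diesel generator: 93.4 − 20·log₁₀(33.8/2.6) = 93.4 − 22.28 = 71.12 dB(A).
Σ 10^(L/10) = 1.381e+07 → L_total = 10·log₁₀(1.381e+07) = 71.40 dB(A).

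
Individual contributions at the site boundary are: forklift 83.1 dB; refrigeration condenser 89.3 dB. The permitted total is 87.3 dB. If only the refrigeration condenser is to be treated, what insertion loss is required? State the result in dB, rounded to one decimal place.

The untreated sources together contribute 10^(83.1/10) = 2.042e+08, i.e. 83.10 dB.
To meet 87.3 dB overall, the treated refrigeration condenser may contribute at most 10^(87.3/10) − 2.042e+08 = 3.329e+08, i.e. 85.22 dB.
Required insertion loss = 89.3 − 85.22 = 4.08 dB.

4.1 dB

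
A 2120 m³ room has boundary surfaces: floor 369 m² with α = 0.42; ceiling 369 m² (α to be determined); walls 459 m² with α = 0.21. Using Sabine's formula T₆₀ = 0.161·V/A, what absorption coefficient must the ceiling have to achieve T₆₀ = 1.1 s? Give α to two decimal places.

From T₆₀ = 0.161·V/A, the target T₆₀ = 1.1 s needs A = 0.161·2120/1.1 = 310.29 m².
Absorption from the other surfaces = 369·0.42 + 459·0.21 = 251.37 m², so the ceiling must supply 58.92 m² over 369 m².
α = 58.92/369 = 0.160.

0.16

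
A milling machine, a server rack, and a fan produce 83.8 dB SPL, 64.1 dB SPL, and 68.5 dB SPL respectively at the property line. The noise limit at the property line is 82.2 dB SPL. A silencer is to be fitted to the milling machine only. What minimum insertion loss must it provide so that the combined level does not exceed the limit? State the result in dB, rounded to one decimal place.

Everything except the milling machine sums to 10^(64.1/10) + 10^(68.5/10) = 9.650e+06 in linear terms, 69.85 dB SPL.
The limit corresponds to 10^(82.2/10) = 1.660e+08; subtracting the fixed part leaves 1.563e+08 for the milling machine, i.e. 81.94 dB SPL.
Required insertion loss = 83.8 − 81.94 = 1.86 dB.

1.9 dB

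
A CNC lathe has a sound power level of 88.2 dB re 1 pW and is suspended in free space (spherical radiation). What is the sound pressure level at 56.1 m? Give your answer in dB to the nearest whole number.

42 dB

L_p = L_w − 10·log₁₀(4π·r²) with r = 56.1 m.
4π·r² = 3.955e+04 m², 10·log₁₀ of that is 45.971 dB.
L_p = 88.2 − 45.971 = 42.23 dB.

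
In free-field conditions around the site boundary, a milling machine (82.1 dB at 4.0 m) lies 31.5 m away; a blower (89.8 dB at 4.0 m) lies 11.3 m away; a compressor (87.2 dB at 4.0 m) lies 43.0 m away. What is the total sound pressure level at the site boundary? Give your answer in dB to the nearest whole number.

Propagate each source to the receiver with L = L_ref − 20·log₁₀(r/r_ref), then add intensities.
milling machine: 82.1 − 20·log₁₀(31.5/4.0) = 82.1 − 17.93 = 64.17 dB.
blower: 89.8 − 20·log₁₀(11.3/4.0) = 89.8 − 9.02 = 80.78 dB.
compressor: 87.2 − 20·log₁₀(43.0/4.0) = 87.2 − 20.63 = 66.57 dB.
Σ 10^(L/10) = 1.268e+08 → L_total = 10·log₁₀(1.268e+08) = 81.03 dB.

81 dB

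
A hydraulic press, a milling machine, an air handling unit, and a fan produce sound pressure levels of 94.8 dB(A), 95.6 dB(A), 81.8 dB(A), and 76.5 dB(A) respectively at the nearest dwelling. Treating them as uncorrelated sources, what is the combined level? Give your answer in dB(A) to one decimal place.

Incoherent sources combine by intensity addition: L_total = 10·log₁₀(Σ 10^(L_i/10)).
Σ 10^(L/10) = 10^(94.8/10) + 10^(95.6/10) + 10^(81.8/10) + 10^(76.5/10) = 6.847e+09.
L_total = 10·log₁₀(6.847e+09) = 98.35 dB(A).

98.4 dB(A)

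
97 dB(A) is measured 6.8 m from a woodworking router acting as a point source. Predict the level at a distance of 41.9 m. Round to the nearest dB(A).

Point-source attenuation: ΔL = 20·log₁₀(r₂/r₁) = 20·log₁₀(41.9/6.8) = 15.794 dB.
L₂ = 97 − 20·log₁₀(41.9/6.8) = 97 − 15.794 = 81.21 dB(A).

81 dB(A)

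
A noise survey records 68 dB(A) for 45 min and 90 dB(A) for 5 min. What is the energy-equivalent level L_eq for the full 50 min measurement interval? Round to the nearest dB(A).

80 dB(A)

Weight each interval's intensity by its duration and average over T = 50 min:
Σ tᵢ·10^(Lᵢ/10) = 45·10^(68/10) + 5·10^(90/10) = 5.284e+09.
L_eq = 10·log₁₀(5.284e+09/50) = 80.24 dB(A).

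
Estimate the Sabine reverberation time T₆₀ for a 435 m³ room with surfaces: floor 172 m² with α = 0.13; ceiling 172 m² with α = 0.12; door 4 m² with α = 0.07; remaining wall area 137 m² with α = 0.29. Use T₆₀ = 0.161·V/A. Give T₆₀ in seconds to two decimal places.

Total absorption A = 172·0.13 + 172·0.12 + 4·0.07 + 137·0.29 = 83.01 m² sabins.
T₆₀ = 0.161 × 435 / 83.01 = 0.844 s.

0.84 s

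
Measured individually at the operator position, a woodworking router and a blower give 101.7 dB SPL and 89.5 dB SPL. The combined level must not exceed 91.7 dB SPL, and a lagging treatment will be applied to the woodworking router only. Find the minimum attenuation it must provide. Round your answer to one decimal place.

Fixed contribution from the other source: Σ 10^(L/10) = 10^(89.5/10) = 8.913e+08 (89.50 dB SPL).
To meet 91.7 dB SPL overall, the treated woodworking router may contribute at most 10^(91.7/10) − 8.913e+08 = 5.879e+08, i.e. 87.69 dB SPL.
So the woodworking router must be reduced from 101.7 to 87.69 dB SPL: IL = 14.01 dB.

14.0 dB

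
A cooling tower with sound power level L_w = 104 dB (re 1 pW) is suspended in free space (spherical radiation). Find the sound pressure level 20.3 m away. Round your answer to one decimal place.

66.9 dB

Free-field spherical radiation: L_p = L_w − 10·log₁₀(4π·r²), r = 20.3 m.
4π·r² = 5178 m², 10·log₁₀ of that is 37.142 dB.
L_p = 104 − 37.142 = 66.86 dB.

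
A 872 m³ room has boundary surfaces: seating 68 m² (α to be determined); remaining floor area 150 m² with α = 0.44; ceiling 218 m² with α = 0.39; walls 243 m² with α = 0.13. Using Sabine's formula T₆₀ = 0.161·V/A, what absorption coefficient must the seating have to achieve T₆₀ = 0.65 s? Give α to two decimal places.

0.49

From T₆₀ = 0.161·V/A, the target T₆₀ = 0.65 s needs A = 0.161·872/0.65 = 215.99 m².
Absorption from the other surfaces = 150·0.44 + 218·0.39 + 243·0.13 = 182.61 m², so the seating must supply 33.38 m² over 68 m².
α = 33.38/68 = 0.491.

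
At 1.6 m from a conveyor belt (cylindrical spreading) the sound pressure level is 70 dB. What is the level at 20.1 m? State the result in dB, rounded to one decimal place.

For a line source, L₂ = L₁ − 10·log₁₀(r₂/r₁).
L₂ = 70 − 10·log₁₀(20.1/1.6) = 70 − 10.991 = 59.01 dB.

59.0 dB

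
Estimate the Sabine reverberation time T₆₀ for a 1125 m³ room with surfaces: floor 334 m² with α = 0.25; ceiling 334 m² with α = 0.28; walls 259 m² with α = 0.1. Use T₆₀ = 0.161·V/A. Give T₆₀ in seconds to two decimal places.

0.89 s

Total absorption A = 334·0.25 + 334·0.28 + 259·0.1 = 202.92 m² sabins.
T₆₀ = 0.161·V/A = 0.161·1125/202.92 = 0.893 s.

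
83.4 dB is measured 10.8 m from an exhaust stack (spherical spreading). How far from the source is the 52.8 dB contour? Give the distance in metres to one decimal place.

For a point source L₁ − L₂ = 20·log₁₀(r₂/r₁), so r₂ = r₁·10^((L₁−L₂)/20).
r₂ = 10.8·10^((83.4−52.8)/20) = 10.8·10^(30.6/20) = 365.95 m.

366.0 m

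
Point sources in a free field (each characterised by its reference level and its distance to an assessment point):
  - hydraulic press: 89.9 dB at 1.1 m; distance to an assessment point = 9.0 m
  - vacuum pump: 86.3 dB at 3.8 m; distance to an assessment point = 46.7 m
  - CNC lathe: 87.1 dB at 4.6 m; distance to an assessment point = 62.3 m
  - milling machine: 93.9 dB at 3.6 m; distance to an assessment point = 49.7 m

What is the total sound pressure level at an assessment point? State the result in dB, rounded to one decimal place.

First find each source's level at the receiver (point-source: −20·log₁₀(r/r_ref)), then combine on an intensity basis.
hydraulic press: 89.9 − 20·log₁₀(9.0/1.1) = 89.9 − 18.26 = 71.64 dB.
vacuum pump: 86.3 − 20·log₁₀(46.7/3.8) = 86.3 − 21.79 = 64.51 dB.
CNC lathe: 87.1 − 20·log₁₀(62.3/4.6) = 87.1 − 22.63 = 64.47 dB.
milling machine: 93.9 − 20·log₁₀(49.7/3.6) = 93.9 − 22.80 = 71.10 dB.
Σ 10^(L/10) = 3.310e+07 → L_total = 10·log₁₀(3.310e+07) = 75.20 dB.

75.2 dB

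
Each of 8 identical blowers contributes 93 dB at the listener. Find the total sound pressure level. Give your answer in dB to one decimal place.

With 8 equal, uncorrelated contributions the intensity is 8× that of one unit, giving a rise of 10·log₁₀ 8.
L_total = 93 + 10·log₁₀(8) = 93 + 9.031 = 102.03 dB.

102.0 dB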